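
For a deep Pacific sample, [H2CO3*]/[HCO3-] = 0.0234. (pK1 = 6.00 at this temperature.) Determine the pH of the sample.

pH = 7.63

From K1 = [H⁺][HCO3-]/[H2CO3*]:  pH = pK1 − log₁₀([H2CO3*]/[HCO3-])
log₁₀(0.0234) = -1.631
pH = 6.00 − (-1.631) = 7.63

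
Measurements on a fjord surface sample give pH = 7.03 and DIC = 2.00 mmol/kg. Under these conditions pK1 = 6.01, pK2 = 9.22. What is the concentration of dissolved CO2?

[CO2*] = 0.173 mmol/kg

α₀ = 1 / (1 + K1/[H⁺] + K1K2/[H⁺]²) = 1 / (1 + 10^+1.02 + 10^-1.17)
   = 1 / (1 + 10.471 + 0.067608) = 1/11.539 = 0.08666
[CO2*] = α₀ × DIC = 0.08666 × 2.00 = 0.173 mmol/kg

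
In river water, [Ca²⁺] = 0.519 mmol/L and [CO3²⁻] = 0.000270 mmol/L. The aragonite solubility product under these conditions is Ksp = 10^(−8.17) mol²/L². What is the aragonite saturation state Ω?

Ω = 0.0207

Ksp = 10^(−8.17) = 6.761×10^-9
Ω = [Ca²⁺][CO3²⁻]/Ksp = (0.519×10^-3)(0.000270×10^-3) / 6.761×10^-9 = 0.0207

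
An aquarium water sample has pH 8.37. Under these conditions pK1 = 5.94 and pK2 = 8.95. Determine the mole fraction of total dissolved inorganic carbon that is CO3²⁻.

α₂ = 1 / (1 + [H⁺]/K2 + [H⁺]²/(K1K2)) = 1 / (1 + 10^+0.58 + 10^-1.85)
   = 1 / (1 + 3.8019 + 0.014125) = 1/4.8160 = 0.2076

α₂ = 0.208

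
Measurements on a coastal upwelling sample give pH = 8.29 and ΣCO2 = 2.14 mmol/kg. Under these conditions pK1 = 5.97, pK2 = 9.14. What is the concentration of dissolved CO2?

[CO2*] = 8.94 μmol/kg

α₀ = 1 / (1 + K1/[H⁺] + K1K2/[H⁺]²) = 1 / (1 + 10^+2.32 + 10^+1.47)
   = 1 / (1 + 208.93 + 29.512) = 1/239.44 = 0.004176
[CO2*] = α₀ × DIC = 0.004176 × 2.14 = 0.00894 mmol/kg = 8.94 μmol/kg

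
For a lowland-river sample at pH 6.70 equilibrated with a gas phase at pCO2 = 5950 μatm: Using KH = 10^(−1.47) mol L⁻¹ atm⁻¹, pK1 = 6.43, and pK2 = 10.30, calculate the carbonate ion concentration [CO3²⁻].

[CO3²⁻] = 0.0943 μmol/L

[CO2*] = KH · pCO2 = 10^(−1.47) × 5950×10^-6 = 2.016×10^-4 mol/L
α₀ = 1/(1 + K1/[H⁺] + K1K2/[H⁺]²) = 1/(1 + 10^+0.27 + 10^-3.33) = 0.3493
DIC = [CO2*]/α₀ = 2.016×10^-4 / 0.3493 = 0.5771 mmol/L
[CO3²⁻] = α₂·DIC; α₂ = 0.0001634, so [CO3²⁻] = 0.0001634 × 0.5771 = 9.43×10^-5 mmol/L = 0.0943 μmol/L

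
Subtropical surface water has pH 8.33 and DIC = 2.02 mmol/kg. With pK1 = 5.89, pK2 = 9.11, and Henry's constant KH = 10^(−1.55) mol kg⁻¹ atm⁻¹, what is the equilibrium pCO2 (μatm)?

α₀ = 1 / (1 + K1/[H⁺] + K1K2/[H⁺]²) = 1 / (1 + 10^+2.44 + 10^+1.66)
   = 1 / (1 + 275.42 + 45.709) = 1/322.13 = 0.003104
[CO2*] = α₀ × DIC = 0.003104 × 2.02 = 0.006271 mmol/kg = 6.271 μmol/kg
pCO2 = [CO2*]/KH = 6.271×10^-6 / 2.818×10^-2 = 222 μatm

pCO2 = 222 μatm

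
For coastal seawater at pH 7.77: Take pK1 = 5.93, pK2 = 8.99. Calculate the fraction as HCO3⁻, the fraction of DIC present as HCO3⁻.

α₁ = 1 / (1 + [H⁺]/K1 + K2/[H⁺]) = 1 / (1 + 10^-1.84 + 10^-1.22)
   = 1 / (1 + 0.014454 + 0.060256) = 1/1.0747 = 0.9305

α₁ = 0.930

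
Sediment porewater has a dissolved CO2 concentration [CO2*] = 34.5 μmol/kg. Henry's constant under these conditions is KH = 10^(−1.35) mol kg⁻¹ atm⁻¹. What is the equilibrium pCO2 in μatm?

KH = 10^(−1.35) = 4.467×10^-2 mol kg⁻¹ atm⁻¹
pCO2 = [CO2*]/KH = 34.5×10^-6 / 4.467×10^-2 = 7.72×10^-4 atm = 772 μatm

pCO2 = 772 μatm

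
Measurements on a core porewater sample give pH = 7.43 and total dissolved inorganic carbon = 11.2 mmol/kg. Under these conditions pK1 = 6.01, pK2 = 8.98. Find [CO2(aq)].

α₀ = 1 / (1 + K1/[H⁺] + K1K2/[H⁺]²) = 1 / (1 + 10^+1.42 + 10^-0.13)
   = 1 / (1 + 26.303 + 0.74131) = 1/28.044 = 0.03566
[CO2*] = α₀ × DIC = 0.03566 × 11.2 = 0.399 mmol/kg

[CO2*] = 0.399 mmol/kg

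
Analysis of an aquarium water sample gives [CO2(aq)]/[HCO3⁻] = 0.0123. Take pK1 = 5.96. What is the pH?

pH = 7.87

From K1 = [H⁺][HCO3⁻]/[CO2(aq)]:  pH = pK1 − log₁₀([CO2(aq)]/[HCO3⁻])
log₁₀(0.0123) = -1.910
pH = 5.96 − (-1.910) = 7.87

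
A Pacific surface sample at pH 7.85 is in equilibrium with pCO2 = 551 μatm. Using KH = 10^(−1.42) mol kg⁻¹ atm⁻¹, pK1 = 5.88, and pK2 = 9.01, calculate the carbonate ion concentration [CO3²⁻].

[CO3²⁻] = 0.135 mmol/kg

[CO2*] = KH · pCO2 = 10^(−1.42) × 551×10^-6 = 2.095×10^-5 mol/kg
α₀ = 1/(1 + K1/[H⁺] + K1K2/[H⁺]²) = 1/(1 + 10^+1.97 + 10^+0.81) = 0.009922
DIC = [CO2*]/α₀ = 2.095×10^-5 / 0.009922 = 2.111 mmol/kg
[CO3²⁻] = α₂·DIC; α₂ = 0.06406, so [CO3²⁻] = 0.06406 × 2.111 = 0.135 mmol/kg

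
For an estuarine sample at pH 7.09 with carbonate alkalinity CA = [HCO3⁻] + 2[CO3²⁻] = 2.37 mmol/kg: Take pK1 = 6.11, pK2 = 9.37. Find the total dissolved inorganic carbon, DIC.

CA = [HCO3⁻] + 2[CO3²⁻] = (α₁ + 2α₂)·DIC
At pH 7.09: [H⁺]/K1 = 10^-0.98 = 0.10471, K2/[H⁺] = 10^-2.28 = 0.0052481
α₁ = 1/(1 + 0.10471 + 0.0052481) = 1/1.1100 = 0.9009; α₂ = α₁·K2/[H⁺] = 0.004728
α₁ + 2α₂ = 0.9104
DIC = CA / (α₁ + 2α₂) = 2.37 / 0.9104 = 2.60 mmol/kg

DIC = 2.60 mmol/kg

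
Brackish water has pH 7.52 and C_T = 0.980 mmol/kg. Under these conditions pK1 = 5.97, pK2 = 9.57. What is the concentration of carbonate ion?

[CO3²⁻] = 8.42 μmol/kg

α₂ = 1 / (1 + [H⁺]/K2 + [H⁺]²/(K1K2)) = 1 / (1 + 10^+2.05 + 10^+0.50)
   = 1 / (1 + 112.20 + 3.1623) = 1/116.36 = 0.008594
[CO3²⁻] = α₂ × DIC = 0.008594 × 0.980 = 0.00842 mmol/kg = 8.42 μmol/kg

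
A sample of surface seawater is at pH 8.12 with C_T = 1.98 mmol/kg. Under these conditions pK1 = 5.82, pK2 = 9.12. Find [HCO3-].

α₁ = 1 / (1 + [H⁺]/K1 + K2/[H⁺]) = 1 / (1 + 10^-2.30 + 10^-1.00)
   = 1 / (1 + 0.0050119 + 0.10000) = 1/1.1050 = 0.9050
[HCO3⁻] = α₁ × DIC = 0.9050 × 1.98 = 1.79 mmol/kg

[HCO3⁻] = 1.79 mmol/kg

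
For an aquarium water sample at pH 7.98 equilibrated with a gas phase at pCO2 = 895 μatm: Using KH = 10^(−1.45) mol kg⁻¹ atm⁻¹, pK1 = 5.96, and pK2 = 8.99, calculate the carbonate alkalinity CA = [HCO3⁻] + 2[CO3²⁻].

[CO2*] = KH · pCO2 = 10^(−1.45) × 895×10^-6 = 3.176×10^-5 mol/kg
α₀ = 1/(1 + K1/[H⁺] + K1K2/[H⁺]²) = 1/(1 + 10^+2.02 + 10^+1.01) = 0.008625
DIC = [CO2*]/α₀ = 3.176×10^-5 / 0.008625 = 3.682 mmol/kg
CA = (α₁ + 2α₂)·DIC = (0.9031 + 2×0.08826) × 3.682 = 3.98 mmol/kg

CA = 3.98 mmol/kg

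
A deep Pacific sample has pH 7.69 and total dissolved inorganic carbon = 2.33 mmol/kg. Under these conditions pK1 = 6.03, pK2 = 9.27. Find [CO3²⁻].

α₂ = 1 / (1 + [H⁺]/K2 + [H⁺]²/(K1K2)) = 1 / (1 + 10^+1.58 + 10^-0.08)
   = 1 / (1 + 38.019 + 0.83176) = 1/39.851 = 0.02509
[CO3²⁻] = α₂ × DIC = 0.02509 × 2.33 = 0.0585 mmol/kg

[CO3²⁻] = 0.0585 mmol/kg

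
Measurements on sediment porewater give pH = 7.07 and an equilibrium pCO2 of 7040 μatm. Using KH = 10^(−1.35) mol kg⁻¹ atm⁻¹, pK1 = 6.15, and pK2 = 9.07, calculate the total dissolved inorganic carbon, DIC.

[CO2*] = KH · pCO2 = 10^(−1.35) × 7040×10^-6 = 3.145×10^-4 mol/kg
α₀ = 1/(1 + K1/[H⁺] + K1K2/[H⁺]²) = 1/(1 + 10^+0.92 + 10^-1.08) = 0.1064
DIC = [CO2*]/α₀ = 3.145×10^-4 / 0.1064 = 2.96 mmol/kg

DIC = 2.96 mmol/kg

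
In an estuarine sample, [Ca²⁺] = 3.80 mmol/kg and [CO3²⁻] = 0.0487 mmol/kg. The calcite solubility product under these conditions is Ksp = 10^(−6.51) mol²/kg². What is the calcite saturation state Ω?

Ω = 0.599

Ksp = 10^(−6.51) = 3.090×10^-7
Ω = [Ca²⁺][CO3²⁻]/Ksp = (3.80×10^-3)(0.0487×10^-3) / 3.090×10^-7 = 0.599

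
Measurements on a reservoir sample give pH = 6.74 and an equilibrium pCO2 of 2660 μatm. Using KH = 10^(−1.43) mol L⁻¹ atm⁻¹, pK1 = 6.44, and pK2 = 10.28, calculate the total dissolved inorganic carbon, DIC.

[CO2*] = KH · pCO2 = 10^(−1.43) × 2660×10^-6 = 9.883×10^-5 mol/L
α₀ = 1/(1 + K1/[H⁺] + K1K2/[H⁺]²) = 1/(1 + 10^+0.30 + 10^-3.24) = 0.3338
DIC = [CO2*]/α₀ = 9.883×10^-5 / 0.3338 = 0.296 mmol/L

DIC = 0.296 mmol/L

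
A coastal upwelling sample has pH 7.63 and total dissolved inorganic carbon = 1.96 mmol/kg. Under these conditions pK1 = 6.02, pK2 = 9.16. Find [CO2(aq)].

[CO2*] = 0.0456 mmol/kg

α₀ = 1 / (1 + K1/[H⁺] + K1K2/[H⁺]²) = 1 / (1 + 10^+1.61 + 10^+0.08)
   = 1 / (1 + 40.738 + 1.2023) = 1/42.940 = 0.02329
[CO2*] = α₀ × DIC = 0.02329 × 1.96 = 0.0456 mmol/kg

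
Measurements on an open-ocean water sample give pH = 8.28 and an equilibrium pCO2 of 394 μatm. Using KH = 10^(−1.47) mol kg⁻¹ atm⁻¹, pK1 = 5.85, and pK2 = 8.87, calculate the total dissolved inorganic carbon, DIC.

DIC = 4.53 mmol/kg

[CO2*] = KH · pCO2 = 10^(−1.47) × 394×10^-6 = 1.335×10^-5 mol/kg
α₀ = 1/(1 + K1/[H⁺] + K1K2/[H⁺]²) = 1/(1 + 10^+2.43 + 10^+1.84) = 0.002947
DIC = [CO2*]/α₀ = 1.335×10^-5 / 0.002947 = 4.53 mmol/kg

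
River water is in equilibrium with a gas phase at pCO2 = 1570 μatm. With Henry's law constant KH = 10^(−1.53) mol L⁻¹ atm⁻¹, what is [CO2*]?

[CO2*] = 46.3 μmol/L

KH = 10^(−1.53) = 2.951×10^-2 mol L⁻¹ atm⁻¹
[CO2*] = KH · pCO2 = 2.951×10^-2 × 1570×10^-6 atm = 4.63×10^-5 mol/L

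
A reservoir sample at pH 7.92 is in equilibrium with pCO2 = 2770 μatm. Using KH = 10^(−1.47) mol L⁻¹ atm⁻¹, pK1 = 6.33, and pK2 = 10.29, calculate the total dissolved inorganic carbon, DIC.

DIC = 3.76 mmol/L

[CO2*] = KH · pCO2 = 10^(−1.47) × 2770×10^-6 = 9.386×10^-5 mol/L
α₀ = 1/(1 + K1/[H⁺] + K1K2/[H⁺]²) = 1/(1 + 10^+1.59 + 10^-0.78) = 0.02496
DIC = [CO2*]/α₀ = 9.386×10^-5 / 0.02496 = 3.76 mmol/L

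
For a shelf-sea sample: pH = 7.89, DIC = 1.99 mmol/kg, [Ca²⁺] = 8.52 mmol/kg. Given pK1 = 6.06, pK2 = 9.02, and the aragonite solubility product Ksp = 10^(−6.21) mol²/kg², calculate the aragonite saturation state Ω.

Ω = 1.87

α₂ = 1 / (1 + [H⁺]/K2 + [H⁺]²/(K1K2)) = 1 / (1 + 10^+1.13 + 10^-0.70)
   = 1 / (1 + 13.490 + 0.19953) = 1/14.689 = 0.06808
[CO3²⁻] = α₂ × DIC = 0.06808 × 1.99 = 0.1355 mmol/kg
Ksp = 10^(−6.21) = 6.166×10^-7
Ω = [Ca²⁺][CO3²⁻]/Ksp = (8.52×10^-3)(1.355×10^-4) / 6.166×10^-7 = 1.87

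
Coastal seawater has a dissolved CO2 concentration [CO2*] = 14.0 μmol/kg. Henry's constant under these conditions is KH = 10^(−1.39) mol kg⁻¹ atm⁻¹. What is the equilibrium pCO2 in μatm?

pCO2 = 344 μatm

KH = 10^(−1.39) = 4.074×10^-2 mol kg⁻¹ atm⁻¹
pCO2 = [CO2*]/KH = 14.0×10^-6 / 4.074×10^-2 = 3.44×10^-4 atm = 344 μatm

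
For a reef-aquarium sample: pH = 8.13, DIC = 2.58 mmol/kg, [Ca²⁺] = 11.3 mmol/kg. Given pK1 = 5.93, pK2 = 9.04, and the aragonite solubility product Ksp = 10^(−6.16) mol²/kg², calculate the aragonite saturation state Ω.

Ω = 4.59

α₂ = 1 / (1 + [H⁺]/K2 + [H⁺]²/(K1K2)) = 1 / (1 + 10^+0.91 + 10^-1.29)
   = 1 / (1 + 8.1283 + 0.051286) = 1/9.1796 = 0.1089
[CO3²⁻] = α₂ × DIC = 0.1089 × 2.58 = 0.2811 mmol/kg
Ksp = 10^(−6.16) = 6.918×10^-7
Ω = [Ca²⁺][CO3²⁻]/Ksp = (11.3×10^-3)(2.811×10^-4) / 6.918×10^-7 = 4.59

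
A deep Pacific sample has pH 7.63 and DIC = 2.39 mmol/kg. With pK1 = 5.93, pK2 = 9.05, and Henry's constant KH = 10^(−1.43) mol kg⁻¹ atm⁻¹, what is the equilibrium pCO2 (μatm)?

pCO2 = 1210 μatm

α₀ = 1 / (1 + K1/[H⁺] + K1K2/[H⁺]²) = 1 / (1 + 10^+1.70 + 10^+0.28)
   = 1 / (1 + 50.119 + 1.9055) = 1/53.024 = 0.01886
[CO2*] = α₀ × DIC = 0.01886 × 2.39 = 0.04507 mmol/kg
pCO2 = [CO2*]/KH = 4.507×10^-5 / 3.715×10^-2 = 1210 μatm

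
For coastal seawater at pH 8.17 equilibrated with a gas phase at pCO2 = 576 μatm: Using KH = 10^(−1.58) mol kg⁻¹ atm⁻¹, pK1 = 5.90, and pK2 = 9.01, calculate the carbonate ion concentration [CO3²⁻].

[CO2*] = KH · pCO2 = 10^(−1.58) × 576×10^-6 = 1.515×10^-5 mol/kg
α₀ = 1/(1 + K1/[H⁺] + K1K2/[H⁺]²) = 1/(1 + 10^+2.27 + 10^+1.43) = 0.004670
DIC = [CO2*]/α₀ = 1.515×10^-5 / 0.004670 = 3.244 mmol/kg
[CO3²⁻] = α₂·DIC; α₂ = 0.1257, so [CO3²⁻] = 0.1257 × 3.244 = 0.408 mmol/kg

[CO3²⁻] = 0.408 mmol/kg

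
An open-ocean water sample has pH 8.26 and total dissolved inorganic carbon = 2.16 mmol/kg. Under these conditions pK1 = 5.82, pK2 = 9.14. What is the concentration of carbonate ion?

α₂ = 1 / (1 + [H⁺]/K2 + [H⁺]²/(K1K2)) = 1 / (1 + 10^+0.88 + 10^-1.56)
   = 1 / (1 + 7.5858 + 0.027542) = 1/8.6133 = 0.1161
[CO3²⁻] = α₂ × DIC = 0.1161 × 2.16 = 0.251 mmol/kg

[CO3²⁻] = 0.251 mmol/kg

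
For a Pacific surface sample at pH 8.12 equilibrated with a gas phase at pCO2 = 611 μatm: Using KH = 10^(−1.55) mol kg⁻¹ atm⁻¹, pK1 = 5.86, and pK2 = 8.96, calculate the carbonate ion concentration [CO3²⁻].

[CO2*] = KH · pCO2 = 10^(−1.55) × 611×10^-6 = 1.722×10^-5 mol/kg
α₀ = 1/(1 + K1/[H⁺] + K1K2/[H⁺]²) = 1/(1 + 10^+2.26 + 10^+1.42) = 0.004778
DIC = [CO2*]/α₀ = 1.722×10^-5 / 0.004778 = 3.604 mmol/kg
[CO3²⁻] = α₂·DIC; α₂ = 0.1257, so [CO3²⁻] = 0.1257 × 3.604 = 0.453 mmol/kg

[CO3²⁻] = 0.453 mmol/kg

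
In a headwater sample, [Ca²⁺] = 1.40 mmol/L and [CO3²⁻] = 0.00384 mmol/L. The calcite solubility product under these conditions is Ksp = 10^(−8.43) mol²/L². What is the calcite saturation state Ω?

Ω = 1.45

Ksp = 10^(−8.43) = 3.715×10^-9
Ω = [Ca²⁺][CO3²⁻]/Ksp = (1.40×10^-3)(0.00384×10^-3) / 3.715×10^-9 = 1.45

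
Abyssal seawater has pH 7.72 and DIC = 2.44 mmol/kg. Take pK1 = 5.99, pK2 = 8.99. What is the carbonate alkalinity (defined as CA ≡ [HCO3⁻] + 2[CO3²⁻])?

CA = 2.52 mmol/kg

CA = [HCO3⁻] + 2[CO3²⁻] = (α₁ + 2α₂)·DIC
At pH 7.72: [H⁺]/K1 = 10^-1.73 = 0.018621, K2/[H⁺] = 10^-1.27 = 0.053703
α₁ = 1/(1 + 0.018621 + 0.053703) = 1/1.0723 = 0.9326; α₂ = α₁·K2/[H⁺] = 0.05008
α₁ + 2α₂ = 1.0327
CA = 1.0327 × 2.44 = 2.52 mmol/kg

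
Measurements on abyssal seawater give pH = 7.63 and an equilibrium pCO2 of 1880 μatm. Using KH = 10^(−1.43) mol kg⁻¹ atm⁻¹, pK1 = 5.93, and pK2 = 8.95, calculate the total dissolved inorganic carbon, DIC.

[CO2*] = KH · pCO2 = 10^(−1.43) × 1880×10^-6 = 6.985×10^-5 mol/kg
α₀ = 1/(1 + K1/[H⁺] + K1K2/[H⁺]²) = 1/(1 + 10^+1.70 + 10^+0.38) = 0.01869
DIC = [CO2*]/α₀ = 6.985×10^-5 / 0.01869 = 3.74 mmol/kg

DIC = 3.74 mmol/kg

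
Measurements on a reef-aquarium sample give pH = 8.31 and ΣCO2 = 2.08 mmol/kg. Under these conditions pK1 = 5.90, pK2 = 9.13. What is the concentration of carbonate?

α₂ = 1 / (1 + [H⁺]/K2 + [H⁺]²/(K1K2)) = 1 / (1 + 10^+0.82 + 10^-1.59)
   = 1 / (1 + 6.6069 + 0.025704) = 1/7.6326 = 0.1310
[CO3²⁻] = α₂ × DIC = 0.1310 × 2.08 = 0.273 mmol/kg

[CO3²⁻] = 0.273 mmol/kg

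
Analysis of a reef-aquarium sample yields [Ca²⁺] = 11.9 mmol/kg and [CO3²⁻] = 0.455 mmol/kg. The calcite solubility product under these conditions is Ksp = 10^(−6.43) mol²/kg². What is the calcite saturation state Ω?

Ksp = 10^(−6.43) = 3.715×10^-7
Ω = [Ca²⁺][CO3²⁻]/Ksp = (11.9×10^-3)(0.455×10^-3) / 3.715×10^-7 = 14.6

Ω = 14.6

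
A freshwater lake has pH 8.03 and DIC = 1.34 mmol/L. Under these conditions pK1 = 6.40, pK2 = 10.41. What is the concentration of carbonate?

[CO3²⁻] = 5.44 μmol/L

α₂ = 1 / (1 + [H⁺]/K2 + [H⁺]²/(K1K2)) = 1 / (1 + 10^+2.38 + 10^+0.75)
   = 1 / (1 + 239.88 + 5.6234) = 1/246.51 = 0.004057
[CO3²⁻] = α₂ × DIC = 0.004057 × 1.34 = 0.00544 mmol/L = 5.44 μmol/L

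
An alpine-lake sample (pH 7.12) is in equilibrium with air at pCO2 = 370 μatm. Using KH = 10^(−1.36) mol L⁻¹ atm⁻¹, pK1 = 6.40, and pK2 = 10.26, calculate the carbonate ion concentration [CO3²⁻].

[CO2*] = KH · pCO2 = 10^(−1.36) × 370×10^-6 = 1.615×10^-5 mol/L
α₀ = 1/(1 + K1/[H⁺] + K1K2/[H⁺]²) = 1/(1 + 10^+0.72 + 10^-2.42) = 0.1600
DIC = [CO2*]/α₀ = 1.615×10^-5 / 0.1600 = 0.1010 mmol/L
[CO3²⁻] = α₂·DIC; α₂ = 0.0006081, so [CO3²⁻] = 0.0006081 × 0.1010 = 6.14×10^-5 mmol/L = 0.0614 μmol/L

[CO3²⁻] = 0.0614 μmol/L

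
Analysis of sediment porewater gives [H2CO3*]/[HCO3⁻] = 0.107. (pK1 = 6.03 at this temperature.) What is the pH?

pH = 7.00

From K1 = [H⁺][HCO3⁻]/[H2CO3*]:  pH = pK1 − log₁₀([H2CO3*]/[HCO3⁻])
log₁₀(0.107) = -0.971
pH = 6.03 − (-0.971) = 7.00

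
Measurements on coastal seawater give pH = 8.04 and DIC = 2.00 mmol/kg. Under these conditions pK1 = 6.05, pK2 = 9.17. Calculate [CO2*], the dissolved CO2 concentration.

[CO2*] = 18.9 μmol/kg

α₀ = 1 / (1 + K1/[H⁺] + K1K2/[H⁺]²) = 1 / (1 + 10^+1.99 + 10^+0.86)
   = 1 / (1 + 97.724 + 7.2444) = 1/105.97 = 0.009437
[CO2*] = α₀ × DIC = 0.009437 × 2.00 = 0.0189 mmol/kg = 18.9 μmol/kg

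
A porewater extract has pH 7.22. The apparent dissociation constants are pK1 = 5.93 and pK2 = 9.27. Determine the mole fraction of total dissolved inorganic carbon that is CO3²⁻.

α₂ = 0.00841

α₂ = 1 / (1 + [H⁺]/K2 + [H⁺]²/(K1K2)) = 1 / (1 + 10^+2.05 + 10^+0.76)
   = 1 / (1 + 112.20 + 5.7544) = 1/118.96 = 0.008406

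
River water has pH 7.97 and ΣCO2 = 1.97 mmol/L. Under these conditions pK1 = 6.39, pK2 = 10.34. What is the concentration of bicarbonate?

[HCO3⁻] = 1.91 mmol/L

α₁ = 1 / (1 + [H⁺]/K1 + K2/[H⁺]) = 1 / (1 + 10^-1.58 + 10^-2.37)
   = 1 / (1 + 0.026303 + 0.0042658) = 1/1.0306 = 0.9703
[HCO3⁻] = α₁ × DIC = 0.9703 × 1.97 = 1.91 mmol/L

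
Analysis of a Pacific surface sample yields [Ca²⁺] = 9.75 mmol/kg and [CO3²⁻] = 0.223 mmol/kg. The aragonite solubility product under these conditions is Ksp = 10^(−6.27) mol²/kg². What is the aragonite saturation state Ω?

Ω = 4.05

Ksp = 10^(−6.27) = 5.370×10^-7
Ω = [Ca²⁺][CO3²⁻]/Ksp = (9.75×10^-3)(0.223×10^-3) / 5.370×10^-7 = 4.05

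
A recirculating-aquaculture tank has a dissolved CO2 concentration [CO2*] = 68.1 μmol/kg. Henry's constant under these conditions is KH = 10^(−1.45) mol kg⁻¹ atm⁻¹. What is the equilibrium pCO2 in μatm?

KH = 10^(−1.45) = 3.548×10^-2 mol kg⁻¹ atm⁻¹
pCO2 = [CO2*]/KH = 68.1×10^-6 / 3.548×10^-2 = 1.92×10^-3 atm = 1920 μatm

pCO2 = 1920 μatm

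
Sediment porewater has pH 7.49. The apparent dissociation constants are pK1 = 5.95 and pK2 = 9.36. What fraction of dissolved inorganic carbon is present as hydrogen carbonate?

α₁ = 0.959

α₁ = 1 / (1 + [H⁺]/K1 + K2/[H⁺]) = 1 / (1 + 10^-1.54 + 10^-1.87)
   = 1 / (1 + 0.028840 + 0.013490) = 1/1.0423 = 0.9594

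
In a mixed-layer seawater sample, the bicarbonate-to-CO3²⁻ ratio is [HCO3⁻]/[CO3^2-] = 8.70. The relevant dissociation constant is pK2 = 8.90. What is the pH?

From K2 = [H⁺][CO3^2-]/[HCO3⁻]:  pH = pK2 − log₁₀([HCO3⁻]/[CO3^2-])
log₁₀(8.70) = +0.940
pH = 8.90 − (+0.940) = 7.96

pH = 7.96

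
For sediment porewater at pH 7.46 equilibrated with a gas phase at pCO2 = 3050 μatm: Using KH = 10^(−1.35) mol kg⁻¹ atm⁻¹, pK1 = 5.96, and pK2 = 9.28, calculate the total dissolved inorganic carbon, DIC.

DIC = 4.51 mmol/kg

[CO2*] = KH · pCO2 = 10^(−1.35) × 3050×10^-6 = 1.362×10^-4 mol/kg
α₀ = 1/(1 + K1/[H⁺] + K1K2/[H⁺]²) = 1/(1 + 10^+1.50 + 10^-0.32) = 0.03021
DIC = [CO2*]/α₀ = 1.362×10^-4 / 0.03021 = 4.51 mmol/kg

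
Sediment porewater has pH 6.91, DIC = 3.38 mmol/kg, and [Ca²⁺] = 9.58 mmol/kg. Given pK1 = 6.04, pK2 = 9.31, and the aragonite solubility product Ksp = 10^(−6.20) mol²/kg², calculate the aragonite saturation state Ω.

Ω = 0.179

α₂ = 1 / (1 + [H⁺]/K2 + [H⁺]²/(K1K2)) = 1 / (1 + 10^+2.40 + 10^+1.53)
   = 1 / (1 + 251.19 + 33.884) = 1/286.07 = 0.003496
[CO3²⁻] = α₂ × DIC = 0.003496 × 3.38 = 0.01182 mmol/kg = 11.82 μmol/kg
Ksp = 10^(−6.20) = 6.310×10^-7
Ω = [Ca²⁺][CO3²⁻]/Ksp = (9.58×10^-3)(1.182×10^-5) / 6.310×10^-7 = 0.179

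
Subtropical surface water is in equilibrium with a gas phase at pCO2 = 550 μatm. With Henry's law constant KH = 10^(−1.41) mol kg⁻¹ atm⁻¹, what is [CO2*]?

[CO2*] = 21.4 μmol/kg

KH = 10^(−1.41) = 3.890×10^-2 mol kg⁻¹ atm⁻¹
[CO2*] = KH · pCO2 = 3.890×10^-2 × 550×10^-6 atm = 2.14×10^-5 mol/kg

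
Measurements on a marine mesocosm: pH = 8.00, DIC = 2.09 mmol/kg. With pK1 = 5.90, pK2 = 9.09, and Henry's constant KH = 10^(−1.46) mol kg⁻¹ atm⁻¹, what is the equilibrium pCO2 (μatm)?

pCO2 = 440 μatm

α₀ = 1 / (1 + K1/[H⁺] + K1K2/[H⁺]²) = 1 / (1 + 10^+2.10 + 10^+1.01)
   = 1 / (1 + 125.89 + 10.233) = 1/137.13 = 0.007293
[CO2*] = α₀ × DIC = 0.007293 × 2.09 = 0.01524 mmol/kg = 15.24 μmol/kg
pCO2 = [CO2*]/KH = 1.524×10^-5 / 3.467×10^-2 = 440 μatm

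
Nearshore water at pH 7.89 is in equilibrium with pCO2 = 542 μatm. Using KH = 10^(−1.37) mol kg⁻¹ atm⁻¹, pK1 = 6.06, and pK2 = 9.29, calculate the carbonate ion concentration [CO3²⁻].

[CO3²⁻] = 0.0622 mmol/kg

[CO2*] = KH · pCO2 = 10^(−1.37) × 542×10^-6 = 2.312×10^-5 mol/kg
α₀ = 1/(1 + K1/[H⁺] + K1K2/[H⁺]²) = 1/(1 + 10^+1.83 + 10^+0.43) = 0.01403
DIC = [CO2*]/α₀ = 2.312×10^-5 / 0.01403 = 1.648 mmol/kg
[CO3²⁻] = α₂·DIC; α₂ = 0.03775, so [CO3²⁻] = 0.03775 × 1.648 = 0.0622 mmol/kg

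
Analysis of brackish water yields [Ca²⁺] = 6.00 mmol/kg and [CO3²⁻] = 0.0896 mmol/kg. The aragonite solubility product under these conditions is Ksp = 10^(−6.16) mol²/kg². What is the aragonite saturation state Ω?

Ω = 0.777

Ksp = 10^(−6.16) = 6.918×10^-7
Ω = [Ca²⁺][CO3²⁻]/Ksp = (6.00×10^-3)(0.0896×10^-3) / 6.918×10^-7 = 0.777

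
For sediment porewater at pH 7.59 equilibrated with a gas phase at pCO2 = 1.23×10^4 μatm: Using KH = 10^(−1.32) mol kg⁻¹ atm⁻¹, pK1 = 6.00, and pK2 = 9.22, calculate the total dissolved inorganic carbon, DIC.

[CO2*] = KH · pCO2 = 10^(−1.32) × 1.23×10^4×10^-6 = 5.887×10^-4 mol/kg
α₀ = 1/(1 + K1/[H⁺] + K1K2/[H⁺]²) = 1/(1 + 10^+1.59 + 10^-0.04) = 0.02450
DIC = [CO2*]/α₀ = 5.887×10^-4 / 0.02450 = 24.0 mmol/kg

DIC = 24.0 mmol/kg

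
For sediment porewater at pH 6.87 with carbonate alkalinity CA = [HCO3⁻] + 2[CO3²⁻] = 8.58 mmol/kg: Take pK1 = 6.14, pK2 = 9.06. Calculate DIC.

DIC = 10.1 mmol/kg

CA = [HCO3⁻] + 2[CO3²⁻] = (α₁ + 2α₂)·DIC
At pH 6.87: [H⁺]/K1 = 10^-0.73 = 0.18621, K2/[H⁺] = 10^-2.19 = 0.0064565
α₁ = 1/(1 + 0.18621 + 0.0064565) = 1/1.1927 = 0.8385; α₂ = α₁·K2/[H⁺] = 0.005414
α₁ + 2α₂ = 0.8493
DIC = CA / (α₁ + 2α₂) = 8.58 / 0.8493 = 10.1 mmol/kg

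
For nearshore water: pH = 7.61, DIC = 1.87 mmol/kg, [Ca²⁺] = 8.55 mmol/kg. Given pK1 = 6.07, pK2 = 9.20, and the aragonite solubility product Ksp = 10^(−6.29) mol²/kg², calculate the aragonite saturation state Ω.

α₂ = 1 / (1 + [H⁺]/K2 + [H⁺]²/(K1K2)) = 1 / (1 + 10^+1.59 + 10^+0.05)
   = 1 / (1 + 38.905 + 1.1220) = 1/41.027 = 0.02437
[CO3²⁻] = α₂ × DIC = 0.02437 × 1.87 = 0.04558 mmol/kg
Ksp = 10^(−6.29) = 5.129×10^-7
Ω = [Ca²⁺][CO3²⁻]/Ksp = (8.55×10^-3)(4.558×10^-5) / 5.129×10^-7 = 0.760

Ω = 0.760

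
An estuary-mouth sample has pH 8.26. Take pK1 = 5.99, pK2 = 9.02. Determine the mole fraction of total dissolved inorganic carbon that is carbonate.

α₂ = 0.147

α₂ = 1 / (1 + [H⁺]/K2 + [H⁺]²/(K1K2)) = 1 / (1 + 10^+0.76 + 10^-1.51)
   = 1 / (1 + 5.7544 + 0.030903) = 1/6.7853 = 0.1474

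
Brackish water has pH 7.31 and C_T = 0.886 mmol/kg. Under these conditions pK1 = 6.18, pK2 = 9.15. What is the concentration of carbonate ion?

[CO3²⁻] = 11.8 μmol/kg

α₂ = 1 / (1 + [H⁺]/K2 + [H⁺]²/(K1K2)) = 1 / (1 + 10^+1.84 + 10^+0.71)
   = 1 / (1 + 69.183 + 5.1286) = 1/75.312 = 0.01328
[CO3²⁻] = α₂ × DIC = 0.01328 × 0.886 = 0.0118 mmol/kg = 11.8 μmol/kg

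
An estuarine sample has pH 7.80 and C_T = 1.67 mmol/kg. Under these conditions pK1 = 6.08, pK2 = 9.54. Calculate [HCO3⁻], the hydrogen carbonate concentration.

α₁ = 1 / (1 + [H⁺]/K1 + K2/[H⁺]) = 1 / (1 + 10^-1.72 + 10^-1.74)
   = 1 / (1 + 0.019055 + 0.018197) = 1/1.0373 = 0.9641
[HCO3⁻] = α₁ × DIC = 0.9641 × 1.67 = 1.61 mmol/kg

[HCO3⁻] = 1.61 mmol/kg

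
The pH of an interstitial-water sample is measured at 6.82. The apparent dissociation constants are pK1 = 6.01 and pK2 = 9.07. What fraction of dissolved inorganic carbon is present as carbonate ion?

α₂ = 1 / (1 + [H⁺]/K2 + [H⁺]²/(K1K2)) = 1 / (1 + 10^+2.25 + 10^+1.44)
   = 1 / (1 + 177.83 + 27.542) = 1/206.37 = 0.004846

α₂ = 0.00485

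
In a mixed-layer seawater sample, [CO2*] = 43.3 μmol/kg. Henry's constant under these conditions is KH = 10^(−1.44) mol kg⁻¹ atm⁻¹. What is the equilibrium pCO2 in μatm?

KH = 10^(−1.44) = 3.631×10^-2 mol kg⁻¹ atm⁻¹
pCO2 = [CO2*]/KH = 43.3×10^-6 / 3.631×10^-2 = 1.19×10^-3 atm = 1190 μatm

pCO2 = 1190 μatm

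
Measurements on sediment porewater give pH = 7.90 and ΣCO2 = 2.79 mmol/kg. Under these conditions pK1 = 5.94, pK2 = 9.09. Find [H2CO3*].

α₀ = 1 / (1 + K1/[H⁺] + K1K2/[H⁺]²) = 1 / (1 + 10^+1.96 + 10^+0.77)
   = 1 / (1 + 91.201 + 5.8884) = 1/98.090 = 0.01019
[CO2*] = α₀ × DIC = 0.01019 × 2.79 = 0.0284 mmol/kg

[CO2*] = 0.0284 mmol/kg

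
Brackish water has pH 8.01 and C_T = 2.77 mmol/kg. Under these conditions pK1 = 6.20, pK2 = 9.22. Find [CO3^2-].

α₂ = 1 / (1 + [H⁺]/K2 + [H⁺]²/(K1K2)) = 1 / (1 + 10^+1.21 + 10^-0.60)
   = 1 / (1 + 16.218 + 0.25119) = 1/17.469 = 0.05724
[CO3²⁻] = α₂ × DIC = 0.05724 × 2.77 = 0.159 mmol/kg

[CO3²⁻] = 0.159 mmol/kg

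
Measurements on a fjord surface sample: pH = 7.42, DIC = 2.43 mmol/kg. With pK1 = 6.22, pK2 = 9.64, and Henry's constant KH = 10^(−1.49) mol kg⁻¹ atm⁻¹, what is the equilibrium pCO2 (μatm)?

α₀ = 1 / (1 + K1/[H⁺] + K1K2/[H⁺]²) = 1 / (1 + 10^+1.20 + 10^-1.02)
   = 1 / (1 + 15.849 + 0.095499) = 1/16.944 = 0.05902
[CO2*] = α₀ × DIC = 0.05902 × 2.43 = 0.1434 mmol/kg
pCO2 = [CO2*]/KH = 1.434×10^-4 / 3.236×10^-2 = 4430 μatm

pCO2 = 4430 μatm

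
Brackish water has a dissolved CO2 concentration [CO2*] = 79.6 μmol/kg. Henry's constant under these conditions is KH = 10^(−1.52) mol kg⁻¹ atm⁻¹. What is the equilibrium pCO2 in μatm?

pCO2 = 2640 μatm

KH = 10^(−1.52) = 3.020×10^-2 mol kg⁻¹ atm⁻¹
pCO2 = [CO2*]/KH = 79.6×10^-6 / 3.020×10^-2 = 2.64×10^-3 atm = 2640 μatm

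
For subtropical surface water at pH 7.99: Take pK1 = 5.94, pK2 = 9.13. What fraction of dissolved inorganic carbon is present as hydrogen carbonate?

α₁ = 1 / (1 + [H⁺]/K1 + K2/[H⁺]) = 1 / (1 + 10^-2.05 + 10^-1.14)
   = 1 / (1 + 0.0089125 + 0.072444) = 1/1.0814 = 0.9248

α₁ = 0.925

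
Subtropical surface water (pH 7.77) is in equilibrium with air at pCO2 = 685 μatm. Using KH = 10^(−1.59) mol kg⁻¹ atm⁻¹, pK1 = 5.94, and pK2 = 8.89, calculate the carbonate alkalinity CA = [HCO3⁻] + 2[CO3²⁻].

CA = 1.37 mmol/kg

[CO2*] = KH · pCO2 = 10^(−1.59) × 685×10^-6 = 1.761×10^-5 mol/kg
α₀ = 1/(1 + K1/[H⁺] + K1K2/[H⁺]²) = 1/(1 + 10^+1.83 + 10^+0.71) = 0.01356
DIC = [CO2*]/α₀ = 1.761×10^-5 / 0.01356 = 1.298 mmol/kg
CA = (α₁ + 2α₂)·DIC = (0.9169 + 2×0.06955) × 1.298 = 1.37 mmol/kg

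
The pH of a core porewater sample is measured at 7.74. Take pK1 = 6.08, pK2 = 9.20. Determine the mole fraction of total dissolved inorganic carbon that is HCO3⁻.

α₁ = 0.946

α₁ = 1 / (1 + [H⁺]/K1 + K2/[H⁺]) = 1 / (1 + 10^-1.66 + 10^-1.46)
   = 1 / (1 + 0.021878 + 0.034674) = 1/1.0566 = 0.9465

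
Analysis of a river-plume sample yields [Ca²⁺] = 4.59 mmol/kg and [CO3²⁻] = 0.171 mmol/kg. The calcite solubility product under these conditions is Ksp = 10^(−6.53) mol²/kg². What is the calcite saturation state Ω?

Ω = 2.66

Ksp = 10^(−6.53) = 2.951×10^-7
Ω = [Ca²⁺][CO3²⁻]/Ksp = (4.59×10^-3)(0.171×10^-3) / 2.951×10^-7 = 2.66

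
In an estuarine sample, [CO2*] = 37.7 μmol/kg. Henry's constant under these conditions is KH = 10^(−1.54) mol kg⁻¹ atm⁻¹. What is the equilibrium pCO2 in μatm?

KH = 10^(−1.54) = 2.884×10^-2 mol kg⁻¹ atm⁻¹
pCO2 = [CO2*]/KH = 37.7×10^-6 / 2.884×10^-2 = 1.31×10^-3 atm = 1310 μatm

pCO2 = 1310 μatm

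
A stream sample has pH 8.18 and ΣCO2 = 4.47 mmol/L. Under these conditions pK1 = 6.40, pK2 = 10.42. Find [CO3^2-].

[CO3²⁻] = 0.0252 mmol/L

α₂ = 1 / (1 + [H⁺]/K2 + [H⁺]²/(K1K2)) = 1 / (1 + 10^+2.24 + 10^+0.46)
   = 1 / (1 + 173.78 + 2.8840) = 1/177.66 = 0.005629
[CO3²⁻] = α₂ × DIC = 0.005629 × 4.47 = 0.0252 mmol/L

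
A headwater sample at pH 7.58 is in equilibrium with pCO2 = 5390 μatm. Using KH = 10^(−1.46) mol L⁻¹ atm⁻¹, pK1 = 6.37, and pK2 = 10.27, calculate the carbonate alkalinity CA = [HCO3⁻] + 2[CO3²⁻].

[CO2*] = KH · pCO2 = 10^(−1.46) × 5390×10^-6 = 1.869×10^-4 mol/L
α₀ = 1/(1 + K1/[H⁺] + K1K2/[H⁺]²) = 1/(1 + 10^+1.21 + 10^-1.48) = 0.05797
DIC = [CO2*]/α₀ = 1.869×10^-4 / 0.05797 = 3.224 mmol/L
CA = (α₁ + 2α₂)·DIC = (0.9401 + 2×0.001919) × 3.224 = 3.04 mmol/L

CA = 3.04 mmol/L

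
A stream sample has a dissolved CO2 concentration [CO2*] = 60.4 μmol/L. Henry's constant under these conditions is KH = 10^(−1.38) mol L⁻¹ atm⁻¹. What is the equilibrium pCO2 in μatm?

KH = 10^(−1.38) = 4.169×10^-2 mol L⁻¹ atm⁻¹
pCO2 = [CO2*]/KH = 60.4×10^-6 / 4.169×10^-2 = 1.45×10^-3 atm = 1450 μatm

pCO2 = 1450 μatm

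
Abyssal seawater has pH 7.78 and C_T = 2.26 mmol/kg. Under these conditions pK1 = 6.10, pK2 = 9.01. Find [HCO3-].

[HCO3⁻] = 2.09 mmol/kg

α₁ = 1 / (1 + [H⁺]/K1 + K2/[H⁺]) = 1 / (1 + 10^-1.68 + 10^-1.23)
   = 1 / (1 + 0.020893 + 0.058884) = 1/1.0798 = 0.9261
[HCO3⁻] = α₁ × DIC = 0.9261 × 2.26 = 2.09 mmol/kg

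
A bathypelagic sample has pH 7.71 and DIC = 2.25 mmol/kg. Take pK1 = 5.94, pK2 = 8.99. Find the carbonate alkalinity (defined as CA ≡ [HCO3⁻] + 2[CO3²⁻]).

CA = 2.32 mmol/kg

CA = [HCO3⁻] + 2[CO3²⁻] = (α₁ + 2α₂)·DIC
At pH 7.71: [H⁺]/K1 = 10^-1.77 = 0.016982, K2/[H⁺] = 10^-1.28 = 0.052481
α₁ = 1/(1 + 0.016982 + 0.052481) = 1/1.0695 = 0.9350; α₂ = α₁·K2/[H⁺] = 0.04907
α₁ + 2α₂ = 1.0332
CA = 1.0332 × 2.25 = 2.32 mmol/kg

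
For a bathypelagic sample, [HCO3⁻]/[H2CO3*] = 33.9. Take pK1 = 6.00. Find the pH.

From K1 = [H⁺][HCO3⁻]/[H2CO3*]:  pH = pK1 + log₁₀([HCO3⁻]/[H2CO3*])
log₁₀(33.9) = +1.530
pH = 6.00 + (+1.530) = 7.53

pH = 7.53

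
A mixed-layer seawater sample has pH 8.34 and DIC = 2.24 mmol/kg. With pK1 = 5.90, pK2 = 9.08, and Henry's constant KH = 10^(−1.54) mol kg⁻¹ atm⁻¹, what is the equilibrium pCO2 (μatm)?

pCO2 = 238 μatm

α₀ = 1 / (1 + K1/[H⁺] + K1K2/[H⁺]²) = 1 / (1 + 10^+2.44 + 10^+1.70)
   = 1 / (1 + 275.42 + 50.119) = 1/326.54 = 0.003062
[CO2*] = α₀ × DIC = 0.003062 × 2.24 = 0.006860 mmol/kg = 6.860 μmol/kg
pCO2 = [CO2*]/KH = 6.860×10^-6 / 2.884×10^-2 = 238 μatm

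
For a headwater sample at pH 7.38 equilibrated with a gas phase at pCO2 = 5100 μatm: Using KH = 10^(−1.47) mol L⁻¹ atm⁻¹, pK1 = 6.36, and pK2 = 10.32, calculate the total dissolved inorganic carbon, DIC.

DIC = 1.98 mmol/L

[CO2*] = KH · pCO2 = 10^(−1.47) × 5100×10^-6 = 1.728×10^-4 mol/L
α₀ = 1/(1 + K1/[H⁺] + K1K2/[H⁺]²) = 1/(1 + 10^+1.02 + 10^-1.92) = 0.08708
DIC = [CO2*]/α₀ = 1.728×10^-4 / 0.08708 = 1.98 mmol/L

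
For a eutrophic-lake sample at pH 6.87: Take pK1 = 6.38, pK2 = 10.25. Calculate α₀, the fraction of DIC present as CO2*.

α₀ = 1 / (1 + K1/[H⁺] + K1K2/[H⁺]²) = 1 / (1 + 10^+0.49 + 10^-2.89)
   = 1 / (1 + 3.0903 + 0.0012882) = 1/4.0916 = 0.2444

α₀ = 0.244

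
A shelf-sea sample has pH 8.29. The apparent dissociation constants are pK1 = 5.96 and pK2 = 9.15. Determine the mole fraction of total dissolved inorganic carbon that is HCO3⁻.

α₁ = 1 / (1 + [H⁺]/K1 + K2/[H⁺]) = 1 / (1 + 10^-2.33 + 10^-0.86)
   = 1 / (1 + 0.0046774 + 0.13804) = 1/1.1427 = 0.8751

α₁ = 0.875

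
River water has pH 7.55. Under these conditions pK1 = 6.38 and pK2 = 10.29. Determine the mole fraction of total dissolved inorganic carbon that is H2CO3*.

α₀ = 0.0632

α₀ = 1 / (1 + K1/[H⁺] + K1K2/[H⁺]²) = 1 / (1 + 10^+1.17 + 10^-1.57)
   = 1 / (1 + 14.791 + 0.026915) = 1/15.818 = 0.06322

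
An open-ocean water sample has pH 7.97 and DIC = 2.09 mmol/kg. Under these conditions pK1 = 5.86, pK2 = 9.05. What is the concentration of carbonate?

α₂ = 1 / (1 + [H⁺]/K2 + [H⁺]²/(K1K2)) = 1 / (1 + 10^+1.08 + 10^-1.03)
   = 1 / (1 + 12.023 + 0.093325) = 1/13.116 = 0.07624
[CO3²⁻] = α₂ × DIC = 0.07624 × 2.09 = 0.159 mmol/kg

[CO3²⁻] = 0.159 mmol/kg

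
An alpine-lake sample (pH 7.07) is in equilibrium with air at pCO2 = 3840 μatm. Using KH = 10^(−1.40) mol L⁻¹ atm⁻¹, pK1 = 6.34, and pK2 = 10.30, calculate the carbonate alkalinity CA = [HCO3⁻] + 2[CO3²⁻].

CA = 0.822 mmol/L

[CO2*] = KH · pCO2 = 10^(−1.40) × 3840×10^-6 = 1.529×10^-4 mol/L
α₀ = 1/(1 + K1/[H⁺] + K1K2/[H⁺]²) = 1/(1 + 10^+0.73 + 10^-2.50) = 0.1569
DIC = [CO2*]/α₀ = 1.529×10^-4 / 0.1569 = 0.9743 mmol/L
CA = (α₁ + 2α₂)·DIC = (0.8426 + 2×0.0004962) × 0.9743 = 0.822 mmol/L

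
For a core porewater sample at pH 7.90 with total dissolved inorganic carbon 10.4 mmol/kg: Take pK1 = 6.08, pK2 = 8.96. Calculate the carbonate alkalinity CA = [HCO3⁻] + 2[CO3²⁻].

CA = 11.1 mmol/kg

CA = [HCO3⁻] + 2[CO3²⁻] = (α₁ + 2α₂)·DIC
At pH 7.90: [H⁺]/K1 = 10^-1.82 = 0.015136, K2/[H⁺] = 10^-1.06 = 0.087096
α₁ = 1/(1 + 0.015136 + 0.087096) = 1/1.1022 = 0.9073; α₂ = α₁·K2/[H⁺] = 0.07902
α₁ + 2α₂ = 1.0653
CA = 1.0653 × 10.4 = 11.1 mmol/kg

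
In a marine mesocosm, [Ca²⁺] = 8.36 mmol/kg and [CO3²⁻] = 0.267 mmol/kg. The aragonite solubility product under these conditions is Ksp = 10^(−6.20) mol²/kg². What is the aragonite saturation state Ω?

Ω = 3.54

Ksp = 10^(−6.20) = 6.310×10^-7
Ω = [Ca²⁺][CO3²⁻]/Ksp = (8.36×10^-3)(0.267×10^-3) / 6.310×10^-7 = 3.54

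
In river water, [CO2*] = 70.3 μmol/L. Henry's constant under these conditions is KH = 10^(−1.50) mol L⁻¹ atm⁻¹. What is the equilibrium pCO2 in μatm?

KH = 10^(−1.50) = 3.162×10^-2 mol L⁻¹ atm⁻¹
pCO2 = [CO2*]/KH = 70.3×10^-6 / 3.162×10^-2 = 2.22×10^-3 atm = 2220 μatm

pCO2 = 2220 μatm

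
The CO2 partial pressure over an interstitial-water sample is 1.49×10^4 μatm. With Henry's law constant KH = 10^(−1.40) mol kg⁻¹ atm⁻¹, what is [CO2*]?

[CO2*] = 593 μmol/kg

KH = 10^(−1.40) = 3.981×10^-2 mol kg⁻¹ atm⁻¹
[CO2*] = KH · pCO2 = 3.981×10^-2 × 1.49×10^4×10^-6 atm = 5.93×10^-4 mol/kg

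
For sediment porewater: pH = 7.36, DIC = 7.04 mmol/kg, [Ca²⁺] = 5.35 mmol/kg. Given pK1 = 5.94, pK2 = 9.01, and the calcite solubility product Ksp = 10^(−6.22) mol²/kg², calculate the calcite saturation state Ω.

Ω = 1.32

α₂ = 1 / (1 + [H⁺]/K2 + [H⁺]²/(K1K2)) = 1 / (1 + 10^+1.65 + 10^+0.23)
   = 1 / (1 + 44.668 + 1.6982) = 1/47.367 = 0.02111
[CO3²⁻] = α₂ × DIC = 0.02111 × 7.04 = 0.1486 mmol/kg
Ksp = 10^(−6.22) = 6.026×10^-7
Ω = [Ca²⁺][CO3²⁻]/Ksp = (5.35×10^-3)(1.486×10^-4) / 6.026×10^-7 = 1.32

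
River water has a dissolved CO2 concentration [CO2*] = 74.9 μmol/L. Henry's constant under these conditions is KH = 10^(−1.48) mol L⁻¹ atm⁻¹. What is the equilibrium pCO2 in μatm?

KH = 10^(−1.48) = 3.311×10^-2 mol L⁻¹ atm⁻¹
pCO2 = [CO2*]/KH = 74.9×10^-6 / 3.311×10^-2 = 2.26×10^-3 atm = 2260 μatm

pCO2 = 2260 μatm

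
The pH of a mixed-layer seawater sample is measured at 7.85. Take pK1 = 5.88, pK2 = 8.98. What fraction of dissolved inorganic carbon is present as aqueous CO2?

α₀ = 0.00988

α₀ = 1 / (1 + K1/[H⁺] + K1K2/[H⁺]²) = 1 / (1 + 10^+1.97 + 10^+0.84)
   = 1 / (1 + 93.325 + 6.9183) = 1/101.24 = 0.009877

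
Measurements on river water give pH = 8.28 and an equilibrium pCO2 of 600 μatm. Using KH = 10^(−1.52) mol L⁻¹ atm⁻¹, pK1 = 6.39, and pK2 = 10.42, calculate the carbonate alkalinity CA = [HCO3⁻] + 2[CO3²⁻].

CA = 1.43 mmol/L

[CO2*] = KH · pCO2 = 10^(−1.52) × 600×10^-6 = 1.812×10^-5 mol/L
α₀ = 1/(1 + K1/[H⁺] + K1K2/[H⁺]²) = 1/(1 + 10^+1.89 + 10^-0.25) = 0.01263
DIC = [CO2*]/α₀ = 1.812×10^-5 / 0.01263 = 1.435 mmol/L
CA = (α₁ + 2α₂)·DIC = (0.9803 + 2×0.007101) × 1.435 = 1.43 mmol/L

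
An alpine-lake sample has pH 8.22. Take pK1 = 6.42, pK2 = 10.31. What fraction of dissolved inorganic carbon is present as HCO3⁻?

α₁ = 1 / (1 + [H⁺]/K1 + K2/[H⁺]) = 1 / (1 + 10^-1.80 + 10^-2.09)
   = 1 / (1 + 0.015849 + 0.0081283) = 1/1.0240 = 0.9766

α₁ = 0.977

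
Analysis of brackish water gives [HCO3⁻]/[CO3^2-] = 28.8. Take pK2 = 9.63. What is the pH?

pH = 8.17

From K2 = [H⁺][CO3^2-]/[HCO3⁻]:  pH = pK2 − log₁₀([HCO3⁻]/[CO3^2-])
log₁₀(28.8) = +1.459
pH = 9.63 − (+1.459) = 8.17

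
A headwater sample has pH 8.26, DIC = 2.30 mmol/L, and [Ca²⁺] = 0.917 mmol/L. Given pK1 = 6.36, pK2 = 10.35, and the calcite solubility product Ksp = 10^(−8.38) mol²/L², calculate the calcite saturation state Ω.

Ω = 4.03

α₂ = 1 / (1 + [H⁺]/K2 + [H⁺]²/(K1K2)) = 1 / (1 + 10^+2.09 + 10^+0.19)
   = 1 / (1 + 123.03 + 1.5488) = 1/125.58 = 0.007963
[CO3²⁻] = α₂ × DIC = 0.007963 × 2.30 = 0.01832 mmol/L = 18.32 μmol/L
Ksp = 10^(−8.38) = 4.169×10^-9
Ω = [Ca²⁺][CO3²⁻]/Ksp = (0.917×10^-3)(1.832×10^-5) / 4.169×10^-9 = 4.03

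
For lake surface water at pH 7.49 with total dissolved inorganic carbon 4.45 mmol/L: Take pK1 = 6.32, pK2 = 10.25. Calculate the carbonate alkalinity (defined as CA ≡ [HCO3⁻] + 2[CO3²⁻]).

CA = [HCO3⁻] + 2[CO3²⁻] = (α₁ + 2α₂)·DIC
At pH 7.49: [H⁺]/K1 = 10^-1.17 = 0.067608, K2/[H⁺] = 10^-2.76 = 0.0017378
α₁ = 1/(1 + 0.067608 + 0.0017378) = 1/1.0693 = 0.9352; α₂ = α₁·K2/[H⁺] = 0.001625
α₁ + 2α₂ = 0.9384
CA = 0.9384 × 4.45 = 4.18 mmol/L

CA = 4.18 mmol/L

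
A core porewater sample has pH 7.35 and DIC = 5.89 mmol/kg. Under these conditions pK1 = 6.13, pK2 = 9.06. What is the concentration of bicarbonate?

[HCO3⁻] = 5.45 mmol/kg

α₁ = 1 / (1 + [H⁺]/K1 + K2/[H⁺]) = 1 / (1 + 10^-1.22 + 10^-1.71)
   = 1 / (1 + 0.060256 + 0.019498) = 1/1.0798 = 0.9261
[HCO3⁻] = α₁ × DIC = 0.9261 × 5.89 = 5.45 mmol/kg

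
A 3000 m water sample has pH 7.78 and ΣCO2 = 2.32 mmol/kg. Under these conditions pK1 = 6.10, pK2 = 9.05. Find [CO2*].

[CO2*] = 0.0451 mmol/kg

α₀ = 1 / (1 + K1/[H⁺] + K1K2/[H⁺]²) = 1 / (1 + 10^+1.68 + 10^+0.41)
   = 1 / (1 + 47.863 + 2.5704) = 1/51.433 = 0.01944
[CO2*] = α₀ × DIC = 0.01944 × 2.32 = 0.0451 mmol/kg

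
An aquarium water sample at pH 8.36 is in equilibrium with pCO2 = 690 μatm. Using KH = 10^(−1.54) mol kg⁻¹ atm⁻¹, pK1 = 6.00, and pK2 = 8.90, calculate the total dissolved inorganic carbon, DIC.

DIC = 5.89 mmol/kg

[CO2*] = KH · pCO2 = 10^(−1.54) × 690×10^-6 = 1.990×10^-5 mol/kg
α₀ = 1/(1 + K1/[H⁺] + K1K2/[H⁺]²) = 1/(1 + 10^+2.36 + 10^+1.82) = 0.003377
DIC = [CO2*]/α₀ = 1.990×10^-5 / 0.003377 = 5.89 mmol/kg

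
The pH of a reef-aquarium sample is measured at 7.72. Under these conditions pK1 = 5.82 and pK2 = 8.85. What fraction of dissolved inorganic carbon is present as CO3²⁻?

α₂ = 0.0682

α₂ = 1 / (1 + [H⁺]/K2 + [H⁺]²/(K1K2)) = 1 / (1 + 10^+1.13 + 10^-0.77)
   = 1 / (1 + 13.490 + 0.16982) = 1/14.659 = 0.06822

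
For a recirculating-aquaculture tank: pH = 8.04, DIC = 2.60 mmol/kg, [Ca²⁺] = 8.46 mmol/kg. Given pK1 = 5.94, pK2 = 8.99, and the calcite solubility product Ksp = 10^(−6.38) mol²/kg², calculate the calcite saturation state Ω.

α₂ = 1 / (1 + [H⁺]/K2 + [H⁺]²/(K1K2)) = 1 / (1 + 10^+0.95 + 10^-1.15)
   = 1 / (1 + 8.9125 + 0.070795) = 1/9.9833 = 0.1002
[CO3²⁻] = α₂ × DIC = 0.1002 × 2.60 = 0.2604 mmol/kg
Ksp = 10^(−6.38) = 4.169×10^-7
Ω = [Ca²⁺][CO3²⁻]/Ksp = (8.46×10^-3)(2.604×10^-4) / 4.169×10^-7 = 5.29

Ω = 5.29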